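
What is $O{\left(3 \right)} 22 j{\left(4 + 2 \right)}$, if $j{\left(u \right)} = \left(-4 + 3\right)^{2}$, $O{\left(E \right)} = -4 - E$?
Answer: $-154$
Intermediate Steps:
$j{\left(u \right)} = 1$ ($j{\left(u \right)} = \left(-1\right)^{2} = 1$)
$O{\left(3 \right)} 22 j{\left(4 + 2 \right)} = \left(-4 - 3\right) 22 \cdot 1 = \left(-7\right) 22 \cdot 1 = \left(-154\right) 1 = -154$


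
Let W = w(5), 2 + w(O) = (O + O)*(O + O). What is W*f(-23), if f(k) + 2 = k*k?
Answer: 51646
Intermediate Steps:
w(O) = -2 + 4*O² (w(O) = -2 + (O + O)*(O + O) = -2 + (2*O)*(2*O) = -2 + 4*O²)
f(k) = -2 + k² (f(k) = -2 + k*k = -2 + k²)
W = 98 (W = -2 + 4*5² = -2 + 4*25 = -2 + 100 = 98)
W*f(-23) = 98*(-2 + (-23)²) = 98*(-2 + 529) = 98*527 = 51646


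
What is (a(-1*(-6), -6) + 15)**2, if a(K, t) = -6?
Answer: 81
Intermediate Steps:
(a(-1*(-6), -6) + 15)**2 = (-6 + 15)**2 = 9**2 = 81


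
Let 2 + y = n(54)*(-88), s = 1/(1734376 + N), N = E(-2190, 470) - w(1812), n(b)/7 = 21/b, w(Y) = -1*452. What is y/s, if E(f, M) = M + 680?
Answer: -3774016172/9 ≈ -4.1934e+8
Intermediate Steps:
E(f, M) = 680 + M
w(Y) = -452
n(b) = 147/b (n(b) = 7*(21/b) = 147/b)
N = 1602 (N = (680 + 470) - 1*(-452) = 1150 + 452 = 1602)
s = 1/1735978 (s = 1/(1734376 + 1602) = 1/1735978 ≈ 5.7604e-7)
y = -2174/9 (y = -2 + (147/54)*(-88) = -2 + (147*(1/54))*(-88) = -2 + (49/18)*(-88) = -2 - 2156/9 = -2174/9 ≈ -241.56)
y/s = -2174/(9*1/1735978) = -2174/9*1735978 = -3774016172/9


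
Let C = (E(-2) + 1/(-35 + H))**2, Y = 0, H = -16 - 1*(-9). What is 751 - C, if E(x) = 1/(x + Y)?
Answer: 331070/441 ≈ 750.73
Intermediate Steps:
H = -7 (H = -16 + 9 = -7)
E(x) = 1/x (E(x) = 1/(x + 0) = 1/x)
C = 121/441 (C = (1/(-2) + 1/(-35 - 7))**2 = (-1/2 + 1/(-42))**2 = (-1/2 - 1/42)**2 = (-11/21)**2 = 121/441 ≈ 0.27438)
751 - C = 751 - 1*121/441 = 751 - 121/441 = 331070/441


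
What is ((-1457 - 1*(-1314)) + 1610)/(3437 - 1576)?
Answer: 1467/1861 ≈ 0.78829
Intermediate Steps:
((-1457 - 1*(-1314)) + 1610)/(3437 - 1576) = ((-1457 + 1314) + 1610)/1861 = (-143 + 1610)*(1/1861) = 1467*(1/1861) = 1467/1861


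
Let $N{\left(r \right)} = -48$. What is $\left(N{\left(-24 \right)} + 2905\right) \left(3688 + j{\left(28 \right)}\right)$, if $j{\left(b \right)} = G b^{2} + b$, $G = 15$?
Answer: $44214932$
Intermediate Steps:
$j{\left(b \right)} = b + 15 b^{2}$ ($j{\left(b \right)} = 15 b^{2} + b = b + 15 b^{2}$)
$\left(N{\left(-24 \right)} + 2905\right) \left(3688 + j{\left(28 \right)}\right) = \left(-48 + 2905\right) \left(3688 + 28 \left(1 + 15 \cdot 28\right)\right) = 2857 \left(3688 + 28 \left(1 + 420\right)\right) = 2857 \left(3688 + 28 \cdot 421\right) = 2857 \left(3688 + 11788\right) = 2857 \cdot 15476 = 44214932$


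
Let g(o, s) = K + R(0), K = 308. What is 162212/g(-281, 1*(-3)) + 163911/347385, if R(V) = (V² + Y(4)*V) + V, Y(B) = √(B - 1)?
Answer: 4700041684/8916215 ≈ 527.13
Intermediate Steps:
Y(B) = √(-1 + B)
R(V) = V + V² + V*√3 (R(V) = (V² + √(-1 + 4)*V) + V = (V² + √3*V) + V = (V² + V*√3) + V = V + V² + V*√3)
g(o, s) = 308 (g(o, s) = 308 + 0*(1 + 0 + √3) = 308 + 0*(1 + √3) = 308 + 0 = 308)
162212/g(-281, 1*(-3)) + 163911/347385 = 162212/308 + 163911/347385 = 162212*(1/308) + 163911*(1/347385) = 40553/77 + 54637/115795 = 4700041684/8916215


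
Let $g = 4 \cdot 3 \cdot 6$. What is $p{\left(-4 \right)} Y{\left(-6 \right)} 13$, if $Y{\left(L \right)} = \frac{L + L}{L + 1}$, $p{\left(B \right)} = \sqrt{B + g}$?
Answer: $\frac{312 \sqrt{17}}{5} \approx 257.28$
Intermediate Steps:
$g = 72$ ($g = 4 \cdot 18 = 72$)
$p{\left(B \right)} = \sqrt{72 + B}$ ($p{\left(B \right)} = \sqrt{B + 72} = \sqrt{72 + B}$)
$Y{\left(L \right)} = \frac{2 L}{1 + L}$
$p{\left(-4 \right)} Y{\left(-6 \right)} 13 = \sqrt{72 - 4} \cdot 2 \left(-6\right) \frac{1}{1 - 6} \cdot 13 = \sqrt{68} \cdot 2 \left(-6\right) \frac{1}{-5} \cdot 13 = 2 \sqrt{17} \cdot 2 \left(-6\right) \left(- \frac{1}{5}\right) 13 = 2 \sqrt{17} \cdot \frac{12}{5} \cdot 13 = \frac{24 \sqrt{17}}{5} \cdot 13 = \frac{312 \sqrt{17}}{5}$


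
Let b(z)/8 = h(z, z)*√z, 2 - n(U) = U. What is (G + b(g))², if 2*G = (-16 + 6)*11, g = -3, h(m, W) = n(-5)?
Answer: (55 - 56*I*√3)² ≈ -6383.0 - 10669.0*I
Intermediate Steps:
n(U) = 2 - U
h(m, W) = 7 (h(m, W) = 2 - 1*(-5) = 2 + 5 = 7)
b(z) = 56*√z (b(z) = 8*(7*√z) = 56*√z)
G = -55 (G = ((-16 + 6)*11)/2 = (-10*11)/2 = (½)*(-110) = -55)
(G + b(g))² = (-55 + 56*√(-3))² = (-55 + 56*(I*√3))² = (-55 + 56*I*√3)²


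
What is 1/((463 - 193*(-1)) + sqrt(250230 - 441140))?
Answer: 328/310623 - I*sqrt(190910)/621246 ≈ 0.0010559 - 0.00070332*I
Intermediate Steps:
1/((463 - 193*(-1)) + sqrt(250230 - 441140)) = 1/((463 + 193) + sqrt(-190910)) = 1/(656 + I*sqrt(190910))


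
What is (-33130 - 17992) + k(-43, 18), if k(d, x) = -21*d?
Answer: -50219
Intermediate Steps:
(-33130 - 17992) + k(-43, 18) = (-33130 - 17992) - 21*(-43) = -51122 + 903 = -50219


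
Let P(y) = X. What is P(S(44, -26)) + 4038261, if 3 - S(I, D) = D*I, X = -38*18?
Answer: 4037577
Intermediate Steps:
X = -684
S(I, D) = 3 - D*I
P(y) = -684
P(S(44, -26)) + 4038261 = -684 + 4038261 = 4037577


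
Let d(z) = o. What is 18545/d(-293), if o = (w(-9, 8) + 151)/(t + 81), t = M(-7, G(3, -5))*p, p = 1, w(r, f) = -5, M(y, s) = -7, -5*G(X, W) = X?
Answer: 686165/73 ≈ 9399.5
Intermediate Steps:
G(X, W) = -X/5
t = -7 (t = -7*1 = -7)
o = 73/37 (o = (-5 + 151)/(-7 + 81) = 146/74 = 146*(1/74) = 73/37 ≈ 1.9730)
d(z) = 73/37
18545/d(-293) = 18545/(73/37) = 18545*(37/73) = 686165/73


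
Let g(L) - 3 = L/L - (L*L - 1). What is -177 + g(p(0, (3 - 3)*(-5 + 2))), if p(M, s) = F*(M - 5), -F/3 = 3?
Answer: -2197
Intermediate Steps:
F = -9 (F = -3*3 = -9)
p(M, s) = 45 - 9*M (p(M, s) = -9*(M - 5) = -9*(-5 + M) = 45 - 9*M)
g(L) = 5 - L² (g(L) = 3 + (L/L - (L*L - 1)) = 3 + (1 - (L² - 1)) = 3 + (1 - (-1 + L²)) = 3 + (1 + (1 - L²)) = 3 + (2 - L²) = 5 - L²)
-177 + g(p(0, (3 - 3)*(-5 + 2))) = -177 + (5 - (45 - 9*0)²) = -177 + (5 - (45 + 0)²) = -177 + (5 - 1*45²) = -177 + (5 - 1*2025) = -177 + (5 - 2025) = -177 - 2020 = -2197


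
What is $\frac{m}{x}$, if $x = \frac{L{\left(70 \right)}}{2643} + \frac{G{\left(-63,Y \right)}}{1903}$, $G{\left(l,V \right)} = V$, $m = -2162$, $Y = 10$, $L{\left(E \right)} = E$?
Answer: $- \frac{5437028949}{79820} \approx -68116.0$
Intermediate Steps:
$x = \frac{159640}{5029629}$ ($x = \frac{70}{2643} + \frac{10}{1903} = \frac{159640}{5029629} \approx 0.03174$)
$\frac{m}{x} = - \frac{2162}{\frac{159640}{5029629}} = \left(-2162\right) \frac{5029629}{159640} = - \frac{5437028949}{79820}$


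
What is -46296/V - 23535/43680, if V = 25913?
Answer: -175471449/75458656 ≈ -2.3254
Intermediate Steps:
-46296/V - 23535/43680 = -46296/25913 - 23535/43680 = -46296*1/25913 - 23535*1/43680 = -46296/25913 - 1569/2912 = -175471449/75458656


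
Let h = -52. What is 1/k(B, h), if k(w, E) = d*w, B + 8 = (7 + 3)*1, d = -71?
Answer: -1/142 ≈ -0.0070423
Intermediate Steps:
B = 2 (B = -8 + (7 + 3)*1 = -8 + 10*1 = -8 + 10 = 2)
k(w, E) = -71*w
1/k(B, h) = 1/(-71*2) = 1/(-142) = -1/142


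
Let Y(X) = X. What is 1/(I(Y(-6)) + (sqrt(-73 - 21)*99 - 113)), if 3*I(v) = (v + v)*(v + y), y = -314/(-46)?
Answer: -61525/494520151 - 52371*I*sqrt(94)/494520151 ≈ -0.00012441 - 0.0010268*I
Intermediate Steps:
y = 157/23 (y = -314*(-1/46) = 157/23 ≈ 6.8261)
I(v) = 2*v*(157/23 + v)/3 (I(v) = ((v + v)*(v + 157/23))/3 = ((2*v)*(157/23 + v))/3 = (2*v*(157/23 + v))/3 = 2*v*(157/23 + v)/3)
1/(I(Y(-6)) + (sqrt(-73 - 21)*99 - 113)) = 1/((2/69)*(-6)*(157 + 23*(-6)) + (sqrt(-73 - 21)*99 - 113)) = 1/((2/69)*(-6)*(157 - 138) + (sqrt(-94)*99 - 113)) = 1/((2/69)*(-6)*19 + ((I*sqrt(94))*99 - 113)) = 1/(-76/23 + (99*I*sqrt(94) - 113)) = 1/(-76/23 + (-113 + 99*I*sqrt(94))) = 1/(-2675/23 + 99*I*sqrt(94))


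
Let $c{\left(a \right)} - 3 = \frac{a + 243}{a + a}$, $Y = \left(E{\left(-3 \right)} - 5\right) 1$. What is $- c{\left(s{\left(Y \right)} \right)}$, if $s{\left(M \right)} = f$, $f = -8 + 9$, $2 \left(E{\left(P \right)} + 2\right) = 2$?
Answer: $-125$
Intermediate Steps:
$E{\left(P \right)} = -1$ ($E{\left(P \right)} = -2 + \frac{1}{2} \cdot 2 = -2 + 1 = -1$)
$f = 1$
$Y = -6$ ($Y = \left(-1 - 5\right) 1 = \left(-6\right) 1 = -6$)
$s{\left(M \right)} = 1$
$c{\left(a \right)} = 3 + \frac{243 + a}{2 a}$ ($c{\left(a \right)} = 3 + \frac{a + 243}{a + a} = 3 + \frac{243 + a}{2 a}$)
$- c{\left(s{\left(Y \right)} \right)} = - \frac{243 + 7 \cdot 1}{2 \cdot 1} = - \frac{1 \left(243 + 7\right)}{2} = - \frac{1 \cdot 250}{2} = \left(-1\right) 125 = -125$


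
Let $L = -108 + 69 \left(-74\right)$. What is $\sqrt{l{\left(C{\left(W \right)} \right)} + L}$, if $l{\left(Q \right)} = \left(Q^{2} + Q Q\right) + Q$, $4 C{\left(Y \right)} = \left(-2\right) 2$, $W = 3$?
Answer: $i \sqrt{5213} \approx 72.201 i$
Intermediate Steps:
$C{\left(Y \right)} = -1$ ($C{\left(Y \right)} = \frac{\left(-2\right) 2}{4} = \frac{1}{4} \left(-4\right) = -1$)
$L = -5214$ ($L = -108 - 5106 = -5214$)
$l{\left(Q \right)} = Q + 2 Q^{2}$ ($l{\left(Q \right)} = \left(Q^{2} + Q^{2}\right) + Q = 2 Q^{2} + Q = Q + 2 Q^{2}$)
$\sqrt{l{\left(C{\left(W \right)} \right)} + L} = \sqrt{- (1 + 2 \left(-1\right)) - 5214} = \sqrt{- (1 - 2) - 5214} = \sqrt{\left(-1\right) \left(-1\right) - 5214} = \sqrt{1 - 5214} = \sqrt{-5213} = i \sqrt{5213}$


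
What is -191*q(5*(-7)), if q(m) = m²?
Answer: -233975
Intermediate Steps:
-191*q(5*(-7)) = -191*(5*(-7))² = -191*(-35)² = -191*1225 = -233975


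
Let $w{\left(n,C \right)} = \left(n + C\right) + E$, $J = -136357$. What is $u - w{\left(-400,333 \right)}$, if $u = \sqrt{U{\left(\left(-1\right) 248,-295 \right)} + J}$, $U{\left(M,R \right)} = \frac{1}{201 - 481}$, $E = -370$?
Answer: $437 + \frac{i \sqrt{2672597270}}{140} \approx 437.0 + 369.27 i$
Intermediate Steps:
$U{\left(M,R \right)} = - \frac{1}{280}$ ($U{\left(M,R \right)} = \frac{1}{-280} = - \frac{1}{280}$)
$w{\left(n,C \right)} = -370 + C + n$ ($w{\left(n,C \right)} = \left(n + C\right) - 370 = \left(C + n\right) - 370 = -370 + C + n$)
$u = \frac{i \sqrt{2672597270}}{140}$ ($u = \sqrt{- \frac{1}{280} - 136357} = \sqrt{- \frac{38179961}{280}} = \frac{i \sqrt{2672597270}}{140} \approx 369.27 i$)
$u - w{\left(-400,333 \right)} = \frac{i \sqrt{2672597270}}{140} - \left(-370 + 333 - 400\right) = \frac{i \sqrt{2672597270}}{140} - -437 = \frac{i \sqrt{2672597270}}{140} + 437 = 437 + \frac{i \sqrt{2672597270}}{140}$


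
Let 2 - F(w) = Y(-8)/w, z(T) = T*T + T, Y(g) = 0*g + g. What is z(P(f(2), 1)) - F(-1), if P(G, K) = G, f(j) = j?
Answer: 12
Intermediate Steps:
Y(g) = g (Y(g) = 0 + g = g)
z(T) = T + T² (z(T) = T² + T = T + T²)
F(w) = 2 + 8/w (F(w) = 2 - (-8)/w = 2 + 8/w)
z(P(f(2), 1)) - F(-1) = 2*(1 + 2) - (2 + 8/(-1)) = 2*3 - (2 + 8*(-1)) = 6 - (2 - 8) = 6 - 1*(-6) = 6 + 6 = 12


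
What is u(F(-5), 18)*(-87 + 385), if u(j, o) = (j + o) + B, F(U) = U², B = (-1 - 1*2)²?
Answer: 15496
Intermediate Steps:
B = 9 (B = (-1 - 2)² = (-3)² = 9)
u(j, o) = 9 + j + o (u(j, o) = (j + o) + 9 = 9 + j + o)
u(F(-5), 18)*(-87 + 385) = (9 + (-5)² + 18)*(-87 + 385) = (9 + 25 + 18)*298 = 52*298 = 15496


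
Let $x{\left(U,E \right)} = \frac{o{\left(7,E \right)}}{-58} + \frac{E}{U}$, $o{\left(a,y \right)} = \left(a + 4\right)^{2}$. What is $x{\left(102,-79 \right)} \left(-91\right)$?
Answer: $\frac{385021}{1479} \approx 260.33$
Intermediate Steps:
$o{\left(a,y \right)} = \left(4 + a\right)^{2}$
$x{\left(U,E \right)} = - \frac{121}{58} + \frac{E}{U}$ ($x{\left(U,E \right)} = \frac{\left(4 + 7\right)^{2}}{-58} + \frac{E}{U} = 11^{2} \left(- \frac{1}{58}\right) + \frac{E}{U} = 121 \left(- \frac{1}{58}\right) + \frac{E}{U} = - \frac{121}{58} + \frac{E}{U}$)
$x{\left(102,-79 \right)} \left(-91\right) = \left(- \frac{121}{58} - \frac{79}{102}\right) \left(-91\right) = \left(- \frac{4231}{1479}\right) \left(-91\right) = \frac{385021}{1479}$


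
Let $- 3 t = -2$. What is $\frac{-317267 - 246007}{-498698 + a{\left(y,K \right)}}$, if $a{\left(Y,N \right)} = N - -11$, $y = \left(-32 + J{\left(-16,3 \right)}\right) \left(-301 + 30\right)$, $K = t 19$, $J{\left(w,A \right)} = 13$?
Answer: $\frac{1689822}{1496023} \approx 1.1295$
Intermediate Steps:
$t = \frac{2}{3}$ ($t = \left(- \frac{1}{3}\right) \left(-2\right) = \frac{2}{3} \approx 0.66667$)
$K = \frac{38}{3}$ ($K = \frac{2}{3} \cdot 19 = \frac{38}{3} \approx 12.667$)
$y = 5149$ ($y = \left(-32 + 13\right) \left(-301 + 30\right) = \left(-19\right) \left(-271\right) = 5149$)
$a{\left(Y,N \right)} = 11 + N$ ($a{\left(Y,N \right)} = N + 11 = 11 + N$)
$\frac{-317267 - 246007}{-498698 + a{\left(y,K \right)}} = \frac{-317267 - 246007}{-498698 + \left(11 + \frac{38}{3}\right)} = - \frac{563274}{-498698 + \frac{71}{3}} = - \frac{563274}{- \frac{1496023}{3}} = \left(-563274\right) \left(- \frac{3}{1496023}\right) = \frac{1689822}{1496023}$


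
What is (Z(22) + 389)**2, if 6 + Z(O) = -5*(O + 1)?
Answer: 71824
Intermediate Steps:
Z(O) = -11 - 5*O (Z(O) = -6 - 5*(O + 1) = -6 - 5*(1 + O) = -6 + (-5 - 5*O) = -11 - 5*O)
(Z(22) + 389)**2 = ((-11 - 5*22) + 389)**2 = ((-11 - 110) + 389)**2 = (-121 + 389)**2 = 268**2 = 71824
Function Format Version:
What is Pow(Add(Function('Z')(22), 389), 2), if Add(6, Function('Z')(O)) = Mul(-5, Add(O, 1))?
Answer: 71824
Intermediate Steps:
Function('Z')(O) = Add(-11, Mul(-5, O)) (Function('Z')(O) = Add(-6, Mul(-5, Add(O, 1))) = Add(-6, Mul(-5, Add(1, O))) = Add(-6, Add(-5, Mul(-5, O))) = Add(-11, Mul(-5, O)))
Pow(Add(Function('Z')(22), 389), 2) = Pow(Add(Add(-11, Mul(-5, 22)), 389), 2) = Pow(Add(Add(-11, -110), 389), 2) = Pow(Add(-121, 389), 2) = Pow(268, 2) = 71824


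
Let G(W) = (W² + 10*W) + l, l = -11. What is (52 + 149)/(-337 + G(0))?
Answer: -67/116 ≈ -0.57759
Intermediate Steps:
G(W) = -11 + W² + 10*W (G(W) = (W² + 10*W) - 11 = -11 + W² + 10*W)
(52 + 149)/(-337 + G(0)) = (52 + 149)/(-337 + (-11 + 0² + 10*0)) = 201/(-337 + (-11 + 0 + 0)) = 201/(-337 - 11) = 201/(-348) = 201*(-1/348) = -67/116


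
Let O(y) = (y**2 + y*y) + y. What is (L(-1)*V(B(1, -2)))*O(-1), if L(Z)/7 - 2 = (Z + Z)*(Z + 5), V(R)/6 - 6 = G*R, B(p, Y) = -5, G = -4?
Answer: -6552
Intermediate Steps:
V(R) = 36 - 24*R (V(R) = 36 + 6*(-4*R) = 36 - 24*R)
L(Z) = 14 + 14*Z*(5 + Z) (L(Z) = 14 + 7*((Z + Z)*(Z + 5)) = 14 + 7*((2*Z)*(5 + Z)) = 14 + 7*(2*Z*(5 + Z)) = 14 + 14*Z*(5 + Z))
O(y) = y + 2*y**2 (O(y) = (y**2 + y**2) + y = 2*y**2 + y = y + 2*y**2)
(L(-1)*V(B(1, -2)))*O(-1) = ((14 + 14*(-1)**2 + 70*(-1))*(36 - 24*(-5)))*(-(1 + 2*(-1))) = ((14 + 14*1 - 70)*(36 + 120))*(-(1 - 2)) = ((14 + 14 - 70)*156)*(-1*(-1)) = -42*156*1 = -6552*1 = -6552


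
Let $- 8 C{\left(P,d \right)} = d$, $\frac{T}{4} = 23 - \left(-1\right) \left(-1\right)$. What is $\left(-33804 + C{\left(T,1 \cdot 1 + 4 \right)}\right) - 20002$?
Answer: $- \frac{430453}{8} \approx -53807.0$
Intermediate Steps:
$T = 88$ ($T = 4 \left(23 - \left(-1\right) \left(-1\right)\right) = 4 \left(23 - 1\right) = 4 \cdot 22 = 88$)
$C{\left(P,d \right)} = - \frac{d}{8}$
$\left(-33804 + C{\left(T,1 \cdot 1 + 4 \right)}\right) - 20002 = \left(-33804 - \frac{1 \cdot 1 + 4}{8}\right) - 20002 = \left(-33804 - \frac{1 + 4}{8}\right) - 20002 = \left(-33804 - \frac{5}{8}\right) - 20002 = - \frac{270437}{8} - 20002 = - \frac{430453}{8}$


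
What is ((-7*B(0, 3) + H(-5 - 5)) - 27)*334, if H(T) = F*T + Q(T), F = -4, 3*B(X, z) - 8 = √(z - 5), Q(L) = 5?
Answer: -668/3 - 2338*I*√2/3 ≈ -222.67 - 1102.1*I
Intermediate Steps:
B(X, z) = 8/3 + √(-5 + z)/3 (B(X, z) = 8/3 + √(z - 5)/3 = 8/3 + √(-5 + z)/3)
H(T) = 5 - 4*T (H(T) = -4*T + 5 = 5 - 4*T)
((-7*B(0, 3) + H(-5 - 5)) - 27)*334 = ((-7*(8/3 + √(-5 + 3)/3) + (5 - 4*(-5 - 5))) - 27)*334 = ((-7*(8/3 + √(-2)/3) + (5 - 4*(-10))) - 27)*334 = ((-7*(8/3 + (I*√2)/3) + (5 + 40)) - 27)*334 = ((-7*(8/3 + I*√2/3) + 45) - 27)*334 = (((-56/3 - 7*I*√2/3) + 45) - 27)*334 = ((79/3 - 7*I*√2/3) - 27)*334 = (-⅔ - 7*I*√2/3)*334 = -668/3 - 2338*I*√2/3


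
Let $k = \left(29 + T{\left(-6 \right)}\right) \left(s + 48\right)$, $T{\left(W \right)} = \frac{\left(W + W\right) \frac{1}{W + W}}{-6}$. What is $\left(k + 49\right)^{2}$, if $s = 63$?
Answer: $\frac{42237001}{4} \approx 1.0559 \cdot 10^{7}$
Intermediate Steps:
$T{\left(W \right)} = - \frac{1}{6}$ ($T{\left(W \right)} = \frac{2 W}{2 W} \left(- \frac{1}{6}\right) = 2 W \frac{1}{2 W} \left(- \frac{1}{6}\right) = 1 \left(- \frac{1}{6}\right) = - \frac{1}{6}$)
$k = \frac{6401}{2}$ ($k = \left(29 - \frac{1}{6}\right) \left(63 + 48\right) = \frac{173}{6} \cdot 111 = \frac{6401}{2} \approx 3200.5$)
$\left(k + 49\right)^{2} = \left(\frac{6401}{2} + 49\right)^{2} = \left(\frac{6499}{2}\right)^{2} = \frac{42237001}{4}$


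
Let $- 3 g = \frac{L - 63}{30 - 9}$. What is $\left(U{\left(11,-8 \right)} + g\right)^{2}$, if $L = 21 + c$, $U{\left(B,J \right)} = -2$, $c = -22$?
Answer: $\frac{3844}{3969} \approx 0.96851$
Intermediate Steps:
$L = -1$ ($L = 21 - 22 = -1$)
$g = \frac{64}{63}$ ($g = - \frac{\left(-1 - 63\right) \frac{1}{30 - 9}}{3} = - \frac{\left(-64\right) \frac{1}{21}}{3} = \left(- \frac{1}{3}\right) \left(- \frac{64}{21}\right) = \frac{64}{63} \approx 1.0159$)
$\left(U{\left(11,-8 \right)} + g\right)^{2} = \left(-2 + \frac{64}{63}\right)^{2} = \left(- \frac{62}{63}\right)^{2} = \frac{3844}{3969}$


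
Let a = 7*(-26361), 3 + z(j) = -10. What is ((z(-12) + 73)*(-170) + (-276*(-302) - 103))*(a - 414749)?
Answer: -43776512524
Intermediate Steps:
z(j) = -13 (z(j) = -3 - 10 = -13)
a = -184527
((z(-12) + 73)*(-170) + (-276*(-302) - 103))*(a - 414749) = ((-13 + 73)*(-170) + (-276*(-302) - 103))*(-184527 - 414749) = (60*(-170) + (83352 - 103))*(-599276) = (-10200 + 83249)*(-599276) = 73049*(-599276) = -43776512524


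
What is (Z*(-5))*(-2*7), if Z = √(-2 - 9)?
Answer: 70*I*√11 ≈ 232.16*I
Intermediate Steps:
Z = I*√11 (Z = √(-11) = I*√11 ≈ 3.3166*I)
(Z*(-5))*(-2*7) = ((I*√11)*(-5))*(-2*7) = -5*I*√11*(-14) = 70*I*√11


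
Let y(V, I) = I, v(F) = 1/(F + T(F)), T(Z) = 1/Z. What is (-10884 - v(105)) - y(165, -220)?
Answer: -117581369/11026 ≈ -10664.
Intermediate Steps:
T(Z) = 1/Z
v(F) = 1/(F + 1/F)
(-10884 - v(105)) - y(165, -220) = (-10884 - 105/(1 + 105²)) - 1*(-220) = (-10884 - 105/(1 + 11025)) + 220 = (-10884 - 105/11026) + 220 = -120007089/11026 + 220 = -117581369/11026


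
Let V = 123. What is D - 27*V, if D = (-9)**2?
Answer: -3240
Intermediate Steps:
D = 81
D - 27*V = 81 - 27*123 = 81 - 3321 = -3240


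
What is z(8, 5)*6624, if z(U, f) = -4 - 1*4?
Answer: -52992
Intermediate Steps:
z(U, f) = -8 (z(U, f) = -4 - 4 = -8)
z(8, 5)*6624 = -8*6624 = -52992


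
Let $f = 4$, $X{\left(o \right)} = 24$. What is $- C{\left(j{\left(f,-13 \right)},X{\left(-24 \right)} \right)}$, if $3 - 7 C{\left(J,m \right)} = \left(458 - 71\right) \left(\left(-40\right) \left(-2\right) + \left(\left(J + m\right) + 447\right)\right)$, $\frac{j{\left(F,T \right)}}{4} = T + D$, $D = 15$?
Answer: $\frac{216330}{7} \approx 30904.0$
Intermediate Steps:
$j{\left(F,T \right)} = 60 + 4 T$ ($j{\left(F,T \right)} = 4 \left(T + 15\right) = 4 \left(15 + T\right) = 60 + 4 T$)
$C{\left(J,m \right)} = - \frac{203946}{7} - \frac{387 J}{7} - \frac{387 m}{7}$ ($C{\left(J,m \right)} = \frac{3}{7} - \frac{\left(458 - 71\right) \left(\left(-40\right) \left(-2\right) + \left(\left(J + m\right) + 447\right)\right)}{7} = \frac{3}{7} - \frac{387 \left(80 + \left(447 + J + m\right)\right)}{7} = \frac{3}{7} - \frac{387 \left(527 + J + m\right)}{7} = \frac{3}{7} - \frac{203949 + 387 J + 387 m}{7} = \frac{3}{7} - \left(\frac{203949}{7} + \frac{387 J}{7} + \frac{387 m}{7}\right) = - \frac{203946}{7} - \frac{387 J}{7} - \frac{387 m}{7}$)
$- C{\left(j{\left(f,-13 \right)},X{\left(-24 \right)} \right)} = - (- \frac{203946}{7} - \frac{387 \left(60 + 4 \left(-13\right)\right)}{7} - \frac{9288}{7}) = - (- \frac{203946}{7} - \frac{387 \left(60 - 52\right)}{7} - \frac{9288}{7}) = - (- \frac{203946}{7} - \frac{3096}{7} - \frac{9288}{7}) = \left(-1\right) \left(- \frac{216330}{7}\right) = \frac{216330}{7}$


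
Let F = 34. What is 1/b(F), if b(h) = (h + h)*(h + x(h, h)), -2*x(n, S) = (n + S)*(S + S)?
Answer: -1/154904 ≈ -6.4556e-6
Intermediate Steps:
x(n, S) = -S*(S + n) (x(n, S) = -(n + S)*(S + S)/2 = -(S + n)*2*S/2 = -S*(S + n))
b(h) = 2*h*(h - 2*h**2) (b(h) = (h + h)*(h - h*(h + h)) = (2*h)*(h - h*2*h) = (2*h)*(h - 2*h**2) = 2*h*(h - 2*h**2))
1/b(F) = 1/(34**2*(2 - 4*34)) = 1/(1156*(2 - 136)) = 1/(1156*(-134)) = 1/(-154904) = -1/154904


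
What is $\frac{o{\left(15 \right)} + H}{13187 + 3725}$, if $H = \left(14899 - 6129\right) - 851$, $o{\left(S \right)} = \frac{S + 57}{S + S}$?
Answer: $\frac{39607}{84560} \approx 0.46839$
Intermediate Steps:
$o{\left(S \right)} = \frac{57 + S}{2 S}$
$H = 7919$ ($H = 8770 - 851 = 7919$)
$\frac{o{\left(15 \right)} + H}{13187 + 3725} = \frac{\frac{57 + 15}{2 \cdot 15} + 7919}{13187 + 3725} = \frac{\frac{1}{2} \cdot \frac{1}{15} \cdot 72 + 7919}{16912} = \left(\frac{12}{5} + 7919\right) \frac{1}{16912} = \frac{39607}{5} \cdot \frac{1}{16912} = \frac{39607}{84560}$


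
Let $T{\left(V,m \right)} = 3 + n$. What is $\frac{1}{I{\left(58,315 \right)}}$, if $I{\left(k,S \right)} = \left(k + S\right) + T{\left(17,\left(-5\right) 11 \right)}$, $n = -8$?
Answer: $\frac{1}{368} \approx 0.0027174$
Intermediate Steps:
$T{\left(V,m \right)} = -5$ ($T{\left(V,m \right)} = 3 - 8 = -5$)
$I{\left(k,S \right)} = -5 + S + k$ ($I{\left(k,S \right)} = \left(k + S\right) - 5 = \left(S + k\right) - 5 = -5 + S + k$)
$\frac{1}{I{\left(58,315 \right)}} = \frac{1}{-5 + 315 + 58} = \frac{1}{368}$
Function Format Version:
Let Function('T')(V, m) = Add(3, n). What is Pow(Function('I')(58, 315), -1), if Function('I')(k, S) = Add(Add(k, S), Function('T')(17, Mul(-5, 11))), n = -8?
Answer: Rational(1, 368) ≈ 0.0027174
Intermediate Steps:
Function('T')(V, m) = -5 (Function('T')(V, m) = Add(3, -8) = -5)
Function('I')(k, S) = Add(-5, S, k) (Function('I')(k, S) = Add(Add(k, S), -5) = Add(Add(S, k), -5) = Add(-5, S, k))
Pow(Function('I')(58, 315), -1) = Pow(Add(-5, 315, 58), -1) = Pow(368, -1) = Rational(1, 368)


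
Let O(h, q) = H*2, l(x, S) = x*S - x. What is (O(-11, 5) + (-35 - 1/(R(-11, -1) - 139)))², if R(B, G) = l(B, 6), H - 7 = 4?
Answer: 6355441/37636 ≈ 168.87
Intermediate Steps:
H = 11 (H = 7 + 4 = 11)
l(x, S) = -x + S*x (l(x, S) = S*x - x = -x + S*x)
R(B, G) = 5*B (R(B, G) = B*(-1 + 6) = B*5 = 5*B)
O(h, q) = 22 (O(h, q) = 11*2 = 22)
(O(-11, 5) + (-35 - 1/(R(-11, -1) - 139)))² = (22 + (-35 - 1/(5*(-11) - 139)))² = (22 + (-35 - 1/(-55 - 139)))² = (22 + (-35 - 1/(-194)))² = (22 + (-35 - 1*(-1/194)))² = (22 + (-35 + 1/194))² = (22 - 6789/194)² = (-2521/194)² = 6355441/37636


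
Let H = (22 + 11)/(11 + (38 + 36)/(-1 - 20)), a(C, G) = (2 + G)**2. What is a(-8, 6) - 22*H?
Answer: -5198/157 ≈ -33.108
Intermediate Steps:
H = 693/157 (H = 33/(11 + 74/(-21)) = 33/(11 + 74*(-1/21)) = 33/(11 - 74/21) = 33/(157/21) = 33*(21/157) = 693/157 ≈ 4.4140)
a(-8, 6) - 22*H = (2 + 6)**2 - 22*693/157 = 8**2 - 15246/157 = 64 - 15246/157 = -5198/157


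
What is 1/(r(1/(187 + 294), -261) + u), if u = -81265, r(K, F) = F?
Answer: -1/81526 ≈ -1.2266e-5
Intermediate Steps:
1/(r(1/(187 + 294), -261) + u) = 1/(-261 - 81265) = 1/(-81526) = -1/81526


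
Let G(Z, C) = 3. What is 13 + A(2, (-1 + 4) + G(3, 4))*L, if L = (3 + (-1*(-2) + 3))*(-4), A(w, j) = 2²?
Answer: -115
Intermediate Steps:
A(w, j) = 4
L = -32 (L = (3 + (2 + 3))*(-4) = (3 + 5)*(-4) = 8*(-4) = -32)
13 + A(2, (-1 + 4) + G(3, 4))*L = 13 + 4*(-32) = 13 - 128 = -115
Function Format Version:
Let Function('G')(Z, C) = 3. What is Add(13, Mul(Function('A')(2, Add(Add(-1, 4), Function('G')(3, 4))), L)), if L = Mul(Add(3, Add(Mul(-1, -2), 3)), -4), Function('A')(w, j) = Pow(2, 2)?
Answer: -115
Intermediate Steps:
Function('A')(w, j) = 4
L = -32 (L = Mul(Add(3, Add(2, 3)), -4) = Mul(Add(3, 5), -4) = Mul(8, -4) = -32)
Add(13, Mul(Function('A')(2, Add(Add(-1, 4), Function('G')(3, 4))), L)) = Add(13, Mul(4, -32)) = Add(13, -128) = -115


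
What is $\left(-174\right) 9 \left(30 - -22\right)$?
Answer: $-81432$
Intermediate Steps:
$\left(-174\right) 9 \left(30 - -22\right) = - 1566 \left(30 + 22\right) = \left(-1566\right) 52 = -81432$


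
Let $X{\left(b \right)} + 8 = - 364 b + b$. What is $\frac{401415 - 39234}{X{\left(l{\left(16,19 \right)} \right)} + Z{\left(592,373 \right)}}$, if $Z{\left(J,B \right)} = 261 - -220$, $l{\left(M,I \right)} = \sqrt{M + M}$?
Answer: $- \frac{15573783}{362989} - \frac{4346172 \sqrt{2}}{32999} \approx -229.17$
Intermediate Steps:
$l{\left(M,I \right)} = \sqrt{2} \sqrt{M}$ ($l{\left(M,I \right)} = \sqrt{2 M} = \sqrt{2} \sqrt{M}$)
$X{\left(b \right)} = -8 - 363 b$ ($X{\left(b \right)} = -8 + \left(- 364 b + b\right) = -8 - 363 b$)
$Z{\left(J,B \right)} = 481$ ($Z{\left(J,B \right)} = 261 + 220 = 481$)
$\frac{401415 - 39234}{X{\left(l{\left(16,19 \right)} \right)} + Z{\left(592,373 \right)}} = \frac{401415 - 39234}{\left(-8 - 363 \sqrt{2} \sqrt{16}\right) + 481} = \frac{362181}{\left(-8 - 363 \sqrt{2} \cdot 4\right) + 481} = \frac{362181}{\left(-8 - 363 \cdot 4 \sqrt{2}\right) + 481} = \frac{362181}{\left(-8 - 1452 \sqrt{2}\right) + 481} = \frac{362181}{473 - 1452 \sqrt{2}}$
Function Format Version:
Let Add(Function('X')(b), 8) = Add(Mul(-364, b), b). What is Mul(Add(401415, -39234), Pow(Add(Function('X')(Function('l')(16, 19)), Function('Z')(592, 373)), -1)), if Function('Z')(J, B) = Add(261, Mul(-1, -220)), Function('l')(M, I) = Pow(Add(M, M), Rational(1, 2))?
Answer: Add(Rational(-15573783, 362989), Mul(Rational(-4346172, 32999), Pow(2, Rational(1, 2)))) ≈ -229.17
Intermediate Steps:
Function('l')(M, I) = Mul(Pow(2, Rational(1, 2)), Pow(M, Rational(1, 2))) (Function('l')(M, I) = Pow(Mul(2, M), Rational(1, 2)) = Mul(Pow(2, Rational(1, 2)), Pow(M, Rational(1, 2))))
Function('X')(b) = Add(-8, Mul(-363, b)) (Function('X')(b) = Add(-8, Add(Mul(-364, b), b)) = Add(-8, Mul(-363, b)))
Function('Z')(J, B) = 481 (Function('Z')(J, B) = Add(261, 220) = 481)
Mul(Add(401415, -39234), Pow(Add(Function('X')(Function('l')(16, 19)), Function('Z')(592, 373)), -1)) = Mul(Add(401415, -39234), Pow(Add(Add(-8, Mul(-363, Mul(Pow(2, Rational(1, 2)), Pow(16, Rational(1, 2))))), 481), -1)) = Mul(362181, Pow(Add(Add(-8, Mul(-363, Mul(Pow(2, Rational(1, 2)), 4))), 481), -1)) = Mul(362181, Pow(Add(Add(-8, Mul(-363, Mul(4, Pow(2, Rational(1, 2))))), 481), -1)) = Mul(362181, Pow(Add(Add(-8, Mul(-1452, Pow(2, Rational(1, 2)))), 481), -1)) = Mul(362181, Pow(Add(473, Mul(-1452, Pow(2, Rational(1, 2)))), -1))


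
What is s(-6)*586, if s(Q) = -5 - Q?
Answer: 586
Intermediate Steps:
s(-6)*586 = (-5 - 1*(-6))*586 = (-5 + 6)*586 = 1*586 = 586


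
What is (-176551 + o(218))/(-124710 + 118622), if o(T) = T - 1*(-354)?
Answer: 175979/6088 ≈ 28.906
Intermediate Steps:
o(T) = 354 + T (o(T) = T + 354 = 354 + T)
(-176551 + o(218))/(-124710 + 118622) = (-176551 + (354 + 218))/(-124710 + 118622) = (-176551 + 572)/(-6088) = -175979*(-1/6088) = 175979/6088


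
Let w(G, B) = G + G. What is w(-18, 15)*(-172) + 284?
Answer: 6476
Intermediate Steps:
w(G, B) = 2*G
w(-18, 15)*(-172) + 284 = (2*(-18))*(-172) + 284 = -36*(-172) + 284 = 6192 + 284 = 6476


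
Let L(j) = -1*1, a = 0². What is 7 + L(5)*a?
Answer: 7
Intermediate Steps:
a = 0
L(j) = -1
7 + L(5)*a = 7 - 1*0 = 7 + 0 = 7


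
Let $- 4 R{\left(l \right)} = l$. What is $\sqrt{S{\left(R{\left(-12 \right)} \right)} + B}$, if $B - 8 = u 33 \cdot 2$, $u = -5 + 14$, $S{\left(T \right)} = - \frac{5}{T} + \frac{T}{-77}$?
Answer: $\frac{2 \sqrt{8008077}}{231} \approx 24.501$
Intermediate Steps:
$R{\left(l \right)} = - \frac{l}{4}$
$S{\left(T \right)} = - \frac{5}{T} - \frac{T}{77}$ ($S{\left(T \right)} = - \frac{5}{T} + T \left(- \frac{1}{77}\right) = - \frac{5}{T} - \frac{T}{77}$)
$u = 9$
$B = 602$ ($B = 8 + 9 \cdot 33 \cdot 2 = 8 + 297 \cdot 2 = 8 + 594 = 602$)
$\sqrt{S{\left(R{\left(-12 \right)} \right)} + B} = \sqrt{\left(- \frac{5}{\left(- \frac{1}{4}\right) \left(-12\right)} - \frac{\left(- \frac{1}{4}\right) \left(-12\right)}{77}\right) + 602} = \sqrt{\left(- \frac{5}{3} - \frac{3}{77}\right) + 602} = \sqrt{- \frac{394}{231} + 602} = \sqrt{\frac{138668}{231}} = \frac{2 \sqrt{8008077}}{231}$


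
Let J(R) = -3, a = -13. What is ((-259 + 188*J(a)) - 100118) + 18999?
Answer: -81942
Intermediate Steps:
((-259 + 188*J(a)) - 100118) + 18999 = ((-259 + 188*(-3)) - 100118) + 18999 = ((-259 - 564) - 100118) + 18999 = (-823 - 100118) + 18999 = -100941 + 18999 = -81942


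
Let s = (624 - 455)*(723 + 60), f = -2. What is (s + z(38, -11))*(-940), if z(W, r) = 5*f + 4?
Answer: -124381740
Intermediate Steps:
z(W, r) = -6 (z(W, r) = 5*(-2) + 4 = -10 + 4 = -6)
s = 132327 (s = 169*783 = 132327)
(s + z(38, -11))*(-940) = (132327 - 6)*(-940) = 132321*(-940) = -124381740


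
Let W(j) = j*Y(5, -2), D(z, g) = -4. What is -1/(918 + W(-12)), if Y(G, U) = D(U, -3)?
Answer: -1/966 ≈ -0.0010352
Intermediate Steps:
Y(G, U) = -4
W(j) = -4*j (W(j) = j*(-4) = -4*j)
-1/(918 + W(-12)) = -1/(918 - 4*(-12)) = -1/(918 + 48) = -1/966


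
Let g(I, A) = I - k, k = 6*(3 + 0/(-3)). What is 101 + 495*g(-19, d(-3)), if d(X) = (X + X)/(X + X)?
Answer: -18214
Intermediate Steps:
d(X) = 1 (d(X) = (2*X)/((2*X)) = (2*X)*(1/(2*X)) = 1)
k = 18 (k = 6*(3 + 0*(-⅓)) = 6*(3 + 0) = 6*3 = 18)
g(I, A) = -18 + I (g(I, A) = I - 1*18 = I - 18 = -18 + I)
101 + 495*g(-19, d(-3)) = 101 + 495*(-18 - 19) = 101 + 495*(-37) = 101 - 18315 = -18214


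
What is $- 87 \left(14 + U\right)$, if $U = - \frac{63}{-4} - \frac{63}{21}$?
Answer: $- \frac{9309}{4} \approx -2327.3$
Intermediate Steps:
$U = \frac{51}{4}$ ($U = \left(-63\right) \left(- \frac{1}{4}\right) - 3 = \frac{63}{4} - 3 = \frac{51}{4} \approx 12.75$)
$- 87 \left(14 + U\right) = - 87 \left(14 + \frac{51}{4}\right) = \left(-87\right) \frac{107}{4} = - \frac{9309}{4}$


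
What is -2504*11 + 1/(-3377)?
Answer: -93016089/3377 ≈ -27544.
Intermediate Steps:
-2504*11 + 1/(-3377) = -27544 - 1/3377 = -93016089/3377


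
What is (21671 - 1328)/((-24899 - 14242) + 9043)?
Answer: -20343/30098 ≈ -0.67589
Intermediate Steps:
(21671 - 1328)/((-24899 - 14242) + 9043) = 20343/(-39141 + 9043) = 20343/(-30098) = 20343*(-1/30098) = -20343/30098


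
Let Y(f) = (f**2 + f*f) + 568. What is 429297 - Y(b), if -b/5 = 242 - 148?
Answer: -13071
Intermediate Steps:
b = -470 (b = -5*(242 - 148) = -5*94 = -470)
Y(f) = 568 + 2*f**2 (Y(f) = (f**2 + f**2) + 568 = 2*f**2 + 568 = 568 + 2*f**2)
429297 - Y(b) = 429297 - (568 + 2*(-470)**2) = 429297 - (568 + 2*220900) = 429297 - (568 + 441800) = 429297 - 1*442368 = 429297 - 442368 = -13071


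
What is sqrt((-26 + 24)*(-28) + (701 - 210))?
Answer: sqrt(547) ≈ 23.388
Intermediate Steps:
sqrt((-26 + 24)*(-28) + (701 - 210)) = sqrt(-2*(-28) + 491) = sqrt(56 + 491) = sqrt(547)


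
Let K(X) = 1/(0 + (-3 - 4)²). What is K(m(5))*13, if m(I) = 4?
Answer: 13/49 ≈ 0.26531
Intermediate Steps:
K(X) = 1/49 (K(X) = 1/(0 + (-7)²) = 1/(0 + 49) = 1/49)
K(m(5))*13 = (1/49)*13 = 13/49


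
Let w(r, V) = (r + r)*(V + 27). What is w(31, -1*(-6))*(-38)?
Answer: -77748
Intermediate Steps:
w(r, V) = 2*r*(27 + V) (w(r, V) = (2*r)*(27 + V) = 2*r*(27 + V))
w(31, -1*(-6))*(-38) = (2*31*(27 - 1*(-6)))*(-38) = (2*31*(27 + 6))*(-38) = (2*31*33)*(-38) = 2046*(-38) = -77748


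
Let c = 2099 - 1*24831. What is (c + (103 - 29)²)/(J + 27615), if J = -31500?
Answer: 5752/1295 ≈ 4.4417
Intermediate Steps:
c = -22732 (c = 2099 - 24831 = -22732)
(c + (103 - 29)²)/(J + 27615) = (-22732 + (103 - 29)²)/(-31500 + 27615) = (-22732 + 74²)/(-3885) = (-22732 + 5476)*(-1/3885) = -17256*(-1/3885) = 5752/1295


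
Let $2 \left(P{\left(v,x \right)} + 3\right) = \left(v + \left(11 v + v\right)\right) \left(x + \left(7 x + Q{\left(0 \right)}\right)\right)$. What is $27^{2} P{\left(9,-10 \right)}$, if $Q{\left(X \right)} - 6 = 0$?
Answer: $-3158028$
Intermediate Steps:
$Q{\left(X \right)} = 6$ ($Q{\left(X \right)} = 6 + 0 = 6$)
$P{\left(v,x \right)} = -3 + \frac{13 v \left(6 + 8 x\right)}{2}$ ($P{\left(v,x \right)} = -3 + \frac{\left(v + \left(11 v + v\right)\right) \left(x + \left(7 x + 6\right)\right)}{2} = -3 + \frac{\left(v + 12 v\right) \left(x + \left(6 + 7 x\right)\right)}{2} = -3 + \frac{13 v \left(6 + 8 x\right)}{2}$)
$27^{2} P{\left(9,-10 \right)} = 27^{2} \left(-3 + 39 \cdot 9 + 52 \cdot 9 \left(-10\right)\right) = 729 \left(-3 + 351 - 4680\right) = 729 \left(-4332\right) = -3158028$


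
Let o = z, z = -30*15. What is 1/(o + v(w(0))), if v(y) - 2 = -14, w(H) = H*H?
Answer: -1/462 ≈ -0.0021645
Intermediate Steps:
w(H) = H²
z = -450
o = -450
v(y) = -12 (v(y) = 2 - 14 = -12)
1/(o + v(w(0))) = 1/(-450 - 12) = 1/(-462) = -1/462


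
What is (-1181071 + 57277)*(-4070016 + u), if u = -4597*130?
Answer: 5245450093044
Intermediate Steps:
u = -597610
(-1181071 + 57277)*(-4070016 + u) = (-1181071 + 57277)*(-4070016 - 597610) = -1123794*(-4667626) = 5245450093044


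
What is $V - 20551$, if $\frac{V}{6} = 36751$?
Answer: $199955$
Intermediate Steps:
$V = 220506$ ($V = 6 \cdot 36751 = 220506$)
$V - 20551 = 220506 - 20551 = 199955$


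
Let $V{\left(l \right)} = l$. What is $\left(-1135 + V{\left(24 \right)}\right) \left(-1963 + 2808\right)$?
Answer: $-938795$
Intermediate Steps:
$\left(-1135 + V{\left(24 \right)}\right) \left(-1963 + 2808\right) = \left(-1135 + 24\right) \left(-1963 + 2808\right) = \left(-1111\right) 845 = -938795$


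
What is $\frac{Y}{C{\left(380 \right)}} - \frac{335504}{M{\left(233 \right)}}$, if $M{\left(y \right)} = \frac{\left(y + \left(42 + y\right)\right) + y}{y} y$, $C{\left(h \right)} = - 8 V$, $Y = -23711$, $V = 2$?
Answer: $\frac{938599}{912} \approx 1029.2$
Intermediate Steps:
$C{\left(h \right)} = -16$ ($C{\left(h \right)} = \left(-8\right) 2 = -16$)
$M{\left(y \right)} = 42 + 3 y$ ($M{\left(y \right)} = \frac{\left(42 + 2 y\right) + y}{y} y = \frac{42 + 3 y}{y} y = 42 + 3 y$)
$\frac{Y}{C{\left(380 \right)}} - \frac{335504}{M{\left(233 \right)}} = - \frac{23711}{-16} - \frac{335504}{42 + 3 \cdot 233} = \left(-23711\right) \left(- \frac{1}{16}\right) - \frac{335504}{42 + 699} = \frac{23711}{16} - \frac{335504}{741} = \frac{23711}{16} - \frac{25808}{57} = \frac{938599}{912}$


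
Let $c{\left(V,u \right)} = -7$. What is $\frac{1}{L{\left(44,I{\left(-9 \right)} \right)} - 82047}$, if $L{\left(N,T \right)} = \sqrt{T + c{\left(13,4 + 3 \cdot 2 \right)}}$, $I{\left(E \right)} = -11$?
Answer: $- \frac{27349}{2243903409} - \frac{i \sqrt{2}}{2243903409} \approx -1.2188 \cdot 10^{-5} - 6.3025 \cdot 10^{-10} i$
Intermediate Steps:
$L{\left(N,T \right)} = \sqrt{-7 + T}$ ($L{\left(N,T \right)} = \sqrt{T - 7} = \sqrt{-7 + T}$)
$\frac{1}{L{\left(44,I{\left(-9 \right)} \right)} - 82047} = \frac{1}{\sqrt{-7 - 11} - 82047} = \frac{1}{\sqrt{-18} - 82047} = \frac{1}{3 i \sqrt{2} - 82047} = \frac{1}{-82047 + 3 i \sqrt{2}}$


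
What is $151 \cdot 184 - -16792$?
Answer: $44576$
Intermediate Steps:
$151 \cdot 184 - -16792 = 27784 + 16792 = 44576$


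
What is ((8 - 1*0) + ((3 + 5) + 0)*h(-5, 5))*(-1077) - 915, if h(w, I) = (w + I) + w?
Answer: 33549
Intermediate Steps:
h(w, I) = I + 2*w (h(w, I) = (I + w) + w = I + 2*w)
((8 - 1*0) + ((3 + 5) + 0)*h(-5, 5))*(-1077) - 915 = ((8 - 1*0) + ((3 + 5) + 0)*(5 + 2*(-5)))*(-1077) - 915 = ((8 + 0) + (8 + 0)*(5 - 10))*(-1077) - 915 = (8 + 8*(-5))*(-1077) - 915 = (8 - 40)*(-1077) - 915 = -32*(-1077) - 915 = 34464 - 915 = 33549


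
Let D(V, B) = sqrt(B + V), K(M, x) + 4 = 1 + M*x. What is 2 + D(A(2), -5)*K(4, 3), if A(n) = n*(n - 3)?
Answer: 2 + 9*I*sqrt(7) ≈ 2.0 + 23.812*I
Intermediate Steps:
A(n) = n*(-3 + n)
K(M, x) = -3 + M*x (K(M, x) = -4 + (1 + M*x) = -3 + M*x)
2 + D(A(2), -5)*K(4, 3) = 2 + sqrt(-5 + 2*(-3 + 2))*(-3 + 4*3) = 2 + sqrt(-5 + 2*(-1))*(-3 + 12) = 2 + sqrt(-5 - 2)*9 = 2 + sqrt(-7)*9 = 2 + (I*sqrt(7))*9 = 2 + 9*I*sqrt(7)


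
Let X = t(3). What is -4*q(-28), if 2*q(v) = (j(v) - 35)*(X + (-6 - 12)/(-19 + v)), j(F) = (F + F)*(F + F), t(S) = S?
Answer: -986118/47 ≈ -20981.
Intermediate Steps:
j(F) = 4*F**2 (j(F) = (2*F)*(2*F) = 4*F**2)
X = 3
q(v) = (-35 + 4*v**2)*(3 - 18/(-19 + v))/2 (q(v) = ((4*v**2 - 35)*(3 + (-6 - 12)/(-19 + v)))/2 = ((-35 + 4*v**2)*(3 - 18/(-19 + v)))/2 = (-35 + 4*v**2)*(3 - 18/(-19 + v))/2)
-4*q(-28) = -6*(875 - 100*(-28)**2 - 35*(-28) + 4*(-28)**3)/(-19 - 28) = -6*(875 - 100*784 + 980 + 4*(-21952))/(-47) = -6*(-1)*(875 - 78400 + 980 - 87808)/47 = -6*(-1)*(-164353)/47 = -4*493059/94 = -986118/47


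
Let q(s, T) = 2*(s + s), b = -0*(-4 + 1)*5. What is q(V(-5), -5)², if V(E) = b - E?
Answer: 400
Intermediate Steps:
b = 0 (b = -0*(-3)*5 = -3*0*5 = 0*5 = 0)
V(E) = -E (V(E) = 0 - E = -E)
q(s, T) = 4*s (q(s, T) = 2*(2*s) = 4*s)
q(V(-5), -5)² = (4*(-1*(-5)))² = (4*5)² = 20² = 400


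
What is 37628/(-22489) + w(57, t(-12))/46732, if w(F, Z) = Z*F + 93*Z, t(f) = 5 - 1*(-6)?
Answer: -860662423/525477974 ≈ -1.6379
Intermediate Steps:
t(f) = 11 (t(f) = 5 + 6 = 11)
w(F, Z) = 93*Z + F*Z (w(F, Z) = F*Z + 93*Z = 93*Z + F*Z)
37628/(-22489) + w(57, t(-12))/46732 = 37628/(-22489) + (11*(93 + 57))/46732 = 37628*(-1/22489) + (11*150)*(1/46732) = -37628/22489 + 1650*(1/46732) = -37628/22489 + 825/23366 = -860662423/525477974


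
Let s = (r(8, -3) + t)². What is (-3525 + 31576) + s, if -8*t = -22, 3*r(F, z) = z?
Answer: 448865/16 ≈ 28054.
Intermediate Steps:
r(F, z) = z/3
t = 11/4 (t = -⅛*(-22) = 11/4 ≈ 2.7500)
s = 49/16 (s = ((⅓)*(-3) + 11/4)² = (-1 + 11/4)² = (7/4)² = 49/16 ≈ 3.0625)
(-3525 + 31576) + s = (-3525 + 31576) + 49/16 = 28051 + 49/16 = 448865/16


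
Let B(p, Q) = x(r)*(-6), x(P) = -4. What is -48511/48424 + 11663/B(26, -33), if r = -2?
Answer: 35225303/72636 ≈ 484.96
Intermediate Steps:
B(p, Q) = 24 (B(p, Q) = -4*(-6) = 24)
-48511/48424 + 11663/B(26, -33) = -48511/48424 + 11663/24 = 35225303/72636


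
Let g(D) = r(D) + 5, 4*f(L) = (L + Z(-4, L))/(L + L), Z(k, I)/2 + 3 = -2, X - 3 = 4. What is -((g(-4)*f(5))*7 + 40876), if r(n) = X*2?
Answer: -326875/8 ≈ -40859.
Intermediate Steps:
X = 7 (X = 3 + 4 = 7)
r(n) = 14 (r(n) = 7*2 = 14)
Z(k, I) = -10 (Z(k, I) = -6 + 2*(-2) = -6 - 4 = -10)
f(L) = (-10 + L)/(8*L) (f(L) = ((L - 10)/(L + L))/4 = ((-10 + L)/((2*L)))/4 = ((-10 + L)*(1/(2*L)))/4 = ((-10 + L)/(2*L))/4 = (-10 + L)/(8*L))
g(D) = 19 (g(D) = 14 + 5 = 19)
-((g(-4)*f(5))*7 + 40876) = -((19*((1/8)*(-10 + 5)/5))*7 + 40876) = -((19*((1/8)*(1/5)*(-5)))*7 + 40876) = -((19*(-1/8))*7 + 40876) = -(-19/8*7 + 40876) = -(-133/8 + 40876) = -1*326875/8 = -326875/8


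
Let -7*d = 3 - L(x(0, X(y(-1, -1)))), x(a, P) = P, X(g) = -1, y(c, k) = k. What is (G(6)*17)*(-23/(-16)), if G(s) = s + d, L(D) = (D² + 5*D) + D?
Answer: 6647/56 ≈ 118.70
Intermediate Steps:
L(D) = D² + 6*D
d = -8/7 (d = -(3 - (-1)*(6 - 1))/7 = -(3 - (-1)*5)/7 = -(3 - 1*(-5))/7 = -(3 + 5)/7 = -⅐*8 = -8/7 ≈ -1.1429)
G(s) = -8/7 + s (G(s) = s - 8/7 = -8/7 + s)
(G(6)*17)*(-23/(-16)) = ((-8/7 + 6)*17)*(-23/(-16)) = ((34/7)*17)*(-23*(-1/16)) = (578/7)*(23/16) = 6647/56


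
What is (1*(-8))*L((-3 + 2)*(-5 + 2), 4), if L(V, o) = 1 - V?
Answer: 16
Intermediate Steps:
(1*(-8))*L((-3 + 2)*(-5 + 2), 4) = (1*(-8))*(1 - (-3 + 2)*(-5 + 2)) = -8*(1 - (-1)*(-3)) = -8*(1 - 1*3) = -8*(1 - 3) = -8*(-2) = 16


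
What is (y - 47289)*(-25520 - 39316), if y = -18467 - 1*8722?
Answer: 4828855608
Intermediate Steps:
y = -27189 (y = -18467 - 8722 = -27189)
(y - 47289)*(-25520 - 39316) = (-27189 - 47289)*(-25520 - 39316) = -74478*(-64836) = 4828855608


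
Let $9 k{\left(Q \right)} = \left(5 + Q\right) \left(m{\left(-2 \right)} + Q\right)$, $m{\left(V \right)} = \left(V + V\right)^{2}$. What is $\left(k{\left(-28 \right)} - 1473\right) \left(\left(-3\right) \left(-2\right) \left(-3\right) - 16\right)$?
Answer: $\frac{147118}{3} \approx 49039.0$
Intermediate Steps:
$m{\left(V \right)} = 4 V^{2}$ ($m{\left(V \right)} = \left(2 V\right)^{2} = 4 V^{2}$)
$k{\left(Q \right)} = \frac{\left(5 + Q\right) \left(16 + Q\right)}{9}$ ($k{\left(Q \right)} = \frac{\left(5 + Q\right) \left(4 \left(-2\right)^{2} + Q\right)}{9} = \frac{\left(5 + Q\right) \left(4 \cdot 4 + Q\right)}{9} = \frac{\left(5 + Q\right) \left(16 + Q\right)}{9}$)
$\left(k{\left(-28 \right)} - 1473\right) \left(\left(-3\right) \left(-2\right) \left(-3\right) - 16\right) = \left(\left(\frac{80}{9} + \frac{\left(-28\right)^{2}}{9} + \frac{7}{3} \left(-28\right)\right) - 1473\right) \left(\left(-3\right) \left(-2\right) \left(-3\right) - 16\right) = \left(\left(\frac{80}{9} + \frac{1}{9} \cdot 784 - \frac{196}{3}\right) - 1473\right) \left(6 \left(-3\right) - 16\right) = \left(\left(\frac{80}{9} + \frac{784}{9} - \frac{196}{3}\right) - 1473\right) \left(-18 - 16\right) = \left(\frac{92}{3} - 1473\right) \left(-34\right) = \left(- \frac{4327}{3}\right) \left(-34\right) = \frac{147118}{3}$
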